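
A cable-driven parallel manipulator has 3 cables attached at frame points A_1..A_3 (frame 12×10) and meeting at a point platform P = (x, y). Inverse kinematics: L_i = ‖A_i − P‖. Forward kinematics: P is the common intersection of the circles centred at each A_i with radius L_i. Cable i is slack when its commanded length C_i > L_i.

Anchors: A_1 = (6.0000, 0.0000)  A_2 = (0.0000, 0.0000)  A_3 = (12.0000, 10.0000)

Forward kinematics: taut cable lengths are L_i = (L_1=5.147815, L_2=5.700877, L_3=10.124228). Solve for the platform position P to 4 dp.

each cable: (A_i−P)·(A_i−P) = L_i²; let k_i = ‖A_i‖²−L_i²
k_1 = 36.0000+0.0000−26.5000 = 9.5000
row 1: 12.0000x + 0.0000y = 42.0000  (k_2=-32.5000)
row 2: -12.0000x − 20.0000y = -132.0000  (k_3=141.5000)
Cramer on rows 1–2 → x = 3.5000, y = 4.5000

(3.5000, 4.5000)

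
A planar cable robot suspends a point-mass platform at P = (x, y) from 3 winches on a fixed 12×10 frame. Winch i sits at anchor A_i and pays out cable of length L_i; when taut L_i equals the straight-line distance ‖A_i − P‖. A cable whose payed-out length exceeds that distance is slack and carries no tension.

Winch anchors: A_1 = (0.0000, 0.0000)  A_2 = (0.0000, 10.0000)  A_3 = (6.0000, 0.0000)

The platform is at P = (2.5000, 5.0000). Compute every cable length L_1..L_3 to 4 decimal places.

cable 1: Δx=-2.5000, Δy=-5.0000; L_1 = √(Δx²+Δy²) = 5.5902
cable 2: Δx=-2.5000, Δy=5.0000; L_2 = √(Δx²+Δy²) = 5.5902
cable 3: Δx=3.5000, Δy=-5.0000; L_3 = √(Δx²+Δy²) = 6.1033

(5.5902, 5.5902, 6.1033)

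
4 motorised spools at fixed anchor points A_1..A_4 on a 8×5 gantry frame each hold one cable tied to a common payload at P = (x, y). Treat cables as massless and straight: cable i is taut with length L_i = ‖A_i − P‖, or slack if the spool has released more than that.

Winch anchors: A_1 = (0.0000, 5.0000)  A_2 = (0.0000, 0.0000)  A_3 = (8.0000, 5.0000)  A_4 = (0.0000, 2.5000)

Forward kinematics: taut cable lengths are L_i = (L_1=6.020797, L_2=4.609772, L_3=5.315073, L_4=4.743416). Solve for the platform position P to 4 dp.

(4.5000, 1.0000)

circle eqns → linear via eq_j − eq_1; set k_j = A_j·A_j − L_j²
k_1 = 0.0000+25.0000−36.2500 = -11.2500
0.0000·x + 10.0000·y = k_1−k_2 = 10.0000
-16.0000·x + 0.0000·y = k_1−k_3 = -72.0000
0.0000·x + 5.0000·y = k_1−k_4 = 5.0000
solve first two rows → x=4.5000, y=1.0000
check cable 4: ‖A_4−P‖² = 22.5000 ≈ L_4² = 22.5000 ✓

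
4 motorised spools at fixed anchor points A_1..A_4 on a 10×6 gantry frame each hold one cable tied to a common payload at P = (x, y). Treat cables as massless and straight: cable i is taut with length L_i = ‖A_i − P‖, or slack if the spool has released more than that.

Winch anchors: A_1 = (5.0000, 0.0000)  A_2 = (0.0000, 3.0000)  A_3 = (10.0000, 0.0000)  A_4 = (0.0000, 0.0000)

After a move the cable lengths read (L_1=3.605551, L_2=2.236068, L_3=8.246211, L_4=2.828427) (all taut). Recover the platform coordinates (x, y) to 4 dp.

(2.0000, 2.0000)

expand ‖A_i−P‖²=L_i² and subtract eq 1 (q_i ≔ ‖A_i‖²−L_i²)
q_1 = 25.0000+0.0000−13.0000 = 12.0000
eq1−eq2 → [10.0000  -6.0000]·P = 8.0000
eq1−eq3 → [-10.0000  0.0000]·P = -20.0000
eq1−eq4 → [10.0000  0.0000]·P = 20.0000
2×2 solve → P = (2.0000, 2.0000)
check cable 4: ‖A_4−P‖² = 8.0000 ≈ L_4² = 8.0000 ✓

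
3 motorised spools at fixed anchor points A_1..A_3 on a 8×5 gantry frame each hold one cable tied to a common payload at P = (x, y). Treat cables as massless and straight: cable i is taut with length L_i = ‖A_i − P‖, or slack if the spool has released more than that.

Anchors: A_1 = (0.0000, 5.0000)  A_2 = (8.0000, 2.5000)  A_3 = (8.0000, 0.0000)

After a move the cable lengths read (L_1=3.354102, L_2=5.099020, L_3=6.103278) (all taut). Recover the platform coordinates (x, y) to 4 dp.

circle eqns → linear via eq_j − eq_1; set k_j = A_j·A_j − L_j²
k_1 = 0.0000+25.0000−11.2500 = 13.7500
-16.0000·x + 5.0000·y = k_1−k_2 = -30.5000
-16.0000·x + 10.0000·y = k_1−k_3 = -13.0000
solve first two rows → x=3.0000, y=3.5000

(3.0000, 3.5000)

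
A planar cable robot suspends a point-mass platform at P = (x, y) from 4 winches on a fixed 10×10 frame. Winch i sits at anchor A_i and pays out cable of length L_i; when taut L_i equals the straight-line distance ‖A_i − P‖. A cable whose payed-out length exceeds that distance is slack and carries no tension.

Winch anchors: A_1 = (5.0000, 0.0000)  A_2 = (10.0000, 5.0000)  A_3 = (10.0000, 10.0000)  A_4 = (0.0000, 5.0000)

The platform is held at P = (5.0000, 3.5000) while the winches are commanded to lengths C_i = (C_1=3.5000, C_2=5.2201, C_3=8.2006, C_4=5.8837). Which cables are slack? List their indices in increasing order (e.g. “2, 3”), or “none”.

cable 1: L_1 = ‖A_1−P‖ = 3.5000;  C_1 = 3.5000 → taut
cable 2: L_2 = ‖A_2−P‖ = 5.2202;  C_2 = 5.2201 → taut
cable 3: L_3 = ‖A_3−P‖ = 8.2006;  C_3 = 8.2006 → taut
cable 4: L_4 = ‖A_4−P‖ = 5.2202;  C_4 = 5.8837 → slack

4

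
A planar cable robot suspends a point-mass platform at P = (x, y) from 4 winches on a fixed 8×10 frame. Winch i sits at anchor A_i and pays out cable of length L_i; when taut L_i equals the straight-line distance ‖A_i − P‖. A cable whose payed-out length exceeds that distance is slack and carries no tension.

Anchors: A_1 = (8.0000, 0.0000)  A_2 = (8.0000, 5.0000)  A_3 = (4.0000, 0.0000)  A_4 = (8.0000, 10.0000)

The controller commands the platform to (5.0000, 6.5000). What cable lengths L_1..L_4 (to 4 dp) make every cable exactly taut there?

L_1 = √((8.0000−5.0000)² + (0.0000−6.5000)²) = 7.1589
L_2 = √((8.0000−5.0000)² + (5.0000−6.5000)²) = 3.3541
L_3 = √((4.0000−5.0000)² + (0.0000−6.5000)²) = 6.5765
L_4 = √((8.0000−5.0000)² + (10.0000−6.5000)²) = 4.6098

(7.1589, 3.3541, 6.5765, 4.6098)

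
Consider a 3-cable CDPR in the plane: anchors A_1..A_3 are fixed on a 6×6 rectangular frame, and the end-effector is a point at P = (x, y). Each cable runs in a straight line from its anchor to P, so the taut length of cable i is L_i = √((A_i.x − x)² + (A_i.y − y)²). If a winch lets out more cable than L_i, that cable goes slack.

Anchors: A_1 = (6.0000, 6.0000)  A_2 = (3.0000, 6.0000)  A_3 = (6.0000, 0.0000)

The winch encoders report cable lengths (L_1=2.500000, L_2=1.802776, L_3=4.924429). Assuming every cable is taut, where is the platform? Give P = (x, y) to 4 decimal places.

expand ‖A_i−P‖²=L_i² and subtract eq 1 (q_i ≔ ‖A_i‖²−L_i²)
q_1 = 36.0000+36.0000−6.2500 = 65.7500
eq1−eq2 → [6.0000  0.0000]·P = 24.0000
eq1−eq3 → [0.0000  12.0000]·P = 54.0000
2×2 solve → P = (4.0000, 4.5000)

(4.0000, 4.5000)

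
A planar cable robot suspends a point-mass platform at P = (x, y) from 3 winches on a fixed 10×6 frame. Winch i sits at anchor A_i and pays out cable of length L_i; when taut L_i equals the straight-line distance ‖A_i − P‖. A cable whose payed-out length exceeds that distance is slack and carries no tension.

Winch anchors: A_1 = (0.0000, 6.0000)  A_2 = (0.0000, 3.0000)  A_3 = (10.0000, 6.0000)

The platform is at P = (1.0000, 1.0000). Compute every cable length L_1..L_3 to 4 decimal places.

(5.0990, 2.2361, 10.2956)

L_1 = √((0.0000−1.0000)² + (6.0000−1.0000)²) = 5.0990
L_2 = √((0.0000−1.0000)² + (3.0000−1.0000)²) = 2.2361
L_3 = √((10.0000−1.0000)² + (6.0000−1.0000)²) = 10.2956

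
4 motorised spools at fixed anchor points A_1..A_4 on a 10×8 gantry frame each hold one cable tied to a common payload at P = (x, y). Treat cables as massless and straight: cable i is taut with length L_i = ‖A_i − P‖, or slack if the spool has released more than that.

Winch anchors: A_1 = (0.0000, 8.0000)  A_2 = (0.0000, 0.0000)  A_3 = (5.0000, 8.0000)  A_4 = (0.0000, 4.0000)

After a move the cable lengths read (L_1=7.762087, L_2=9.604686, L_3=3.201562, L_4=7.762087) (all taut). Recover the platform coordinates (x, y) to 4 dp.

(7.5000, 6.0000)

expand ‖A_i−P‖²=L_i² and subtract eq 1 (q_i ≔ ‖A_i‖²−L_i²)
q_1 = 0.0000+64.0000−60.2500 = 3.7500
eq1−eq2 → [0.0000  16.0000]·P = 96.0000
eq1−eq3 → [-10.0000  0.0000]·P = -75.0000
eq1−eq4 → [0.0000  8.0000]·P = 48.0000
2×2 solve → P = (7.5000, 6.0000)
check cable 4: ‖A_4−P‖² = 60.2500 ≈ L_4² = 60.2500 ✓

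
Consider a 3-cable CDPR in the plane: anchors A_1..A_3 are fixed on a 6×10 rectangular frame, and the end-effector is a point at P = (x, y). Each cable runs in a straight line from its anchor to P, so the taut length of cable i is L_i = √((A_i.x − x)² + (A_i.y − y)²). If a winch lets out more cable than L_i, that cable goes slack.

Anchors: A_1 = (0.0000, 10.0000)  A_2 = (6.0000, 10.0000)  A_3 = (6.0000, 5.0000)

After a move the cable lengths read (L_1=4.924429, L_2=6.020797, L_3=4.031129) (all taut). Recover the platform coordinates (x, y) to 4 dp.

circle eqns → linear via eq_j − eq_1; set q_j = A_j·A_j − L_j²
q_1 = 0.0000+100.0000−24.2500 = 75.7500
-12.0000·x + 0.0000·y = q_1−q_2 = -24.0000
-12.0000·x + 10.0000·y = q_1−q_3 = 31.0000
solve first two rows → x=2.0000, y=5.5000

(2.0000, 5.5000)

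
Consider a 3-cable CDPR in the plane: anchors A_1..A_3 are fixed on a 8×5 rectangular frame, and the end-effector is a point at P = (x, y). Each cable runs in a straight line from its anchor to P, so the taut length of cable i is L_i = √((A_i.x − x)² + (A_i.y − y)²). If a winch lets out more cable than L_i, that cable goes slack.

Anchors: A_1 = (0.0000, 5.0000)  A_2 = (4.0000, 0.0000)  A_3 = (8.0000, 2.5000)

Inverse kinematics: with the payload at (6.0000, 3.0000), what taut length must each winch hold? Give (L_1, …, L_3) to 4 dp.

(6.3246, 3.6056, 2.0616)

L_1: Δ = A_1−P = (-6.0000, 2.0000) → ‖Δ‖ = √40.0000 = 6.3246
L_2: Δ = A_2−P = (-2.0000, -3.0000) → ‖Δ‖ = √13.0000 = 3.6056
L_3: Δ = A_3−P = (2.0000, -0.5000) → ‖Δ‖ = √4.2500 = 2.0616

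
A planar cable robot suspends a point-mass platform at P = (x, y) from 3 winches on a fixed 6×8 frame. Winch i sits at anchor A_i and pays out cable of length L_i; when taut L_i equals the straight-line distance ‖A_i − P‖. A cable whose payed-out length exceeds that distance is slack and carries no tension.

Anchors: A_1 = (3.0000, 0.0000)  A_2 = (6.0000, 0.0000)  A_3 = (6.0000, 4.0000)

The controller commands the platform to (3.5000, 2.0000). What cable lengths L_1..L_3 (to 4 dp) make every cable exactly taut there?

L_1 = √((3.0000−3.5000)² + (0.0000−2.0000)²) = 2.0616
L_2 = √((6.0000−3.5000)² + (0.0000−2.0000)²) = 3.2016
L_3 = √((6.0000−3.5000)² + (4.0000−2.0000)²) = 3.2016

(2.0616, 3.2016, 3.2016)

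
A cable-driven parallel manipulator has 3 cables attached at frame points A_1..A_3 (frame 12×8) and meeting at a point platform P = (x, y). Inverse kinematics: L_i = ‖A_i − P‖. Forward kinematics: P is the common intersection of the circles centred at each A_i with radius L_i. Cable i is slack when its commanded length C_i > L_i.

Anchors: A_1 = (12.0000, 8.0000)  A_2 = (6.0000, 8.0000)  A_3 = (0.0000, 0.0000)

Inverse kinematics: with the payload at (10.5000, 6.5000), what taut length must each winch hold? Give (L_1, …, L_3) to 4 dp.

(2.1213, 4.7434, 12.3491)

cable 1: Δx=1.5000, Δy=1.5000; L_1 = √(Δx²+Δy²) = 2.1213
cable 2: Δx=-4.5000, Δy=1.5000; L_2 = √(Δx²+Δy²) = 4.7434
cable 3: Δx=-10.5000, Δy=-6.5000; L_3 = √(Δx²+Δy²) = 12.3491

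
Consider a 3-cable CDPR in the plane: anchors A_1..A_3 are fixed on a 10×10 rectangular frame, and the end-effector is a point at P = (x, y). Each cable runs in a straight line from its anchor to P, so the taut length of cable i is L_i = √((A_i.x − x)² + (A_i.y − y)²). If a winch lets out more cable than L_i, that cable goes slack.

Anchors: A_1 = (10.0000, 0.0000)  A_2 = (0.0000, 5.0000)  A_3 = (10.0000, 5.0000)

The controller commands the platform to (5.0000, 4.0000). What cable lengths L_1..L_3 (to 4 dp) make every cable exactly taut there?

L_1: Δ = A_1−P = (5.0000, -4.0000) → ‖Δ‖ = √41.0000 = 6.4031
L_2: Δ = A_2−P = (-5.0000, 1.0000) → ‖Δ‖ = √26.0000 = 5.0990
L_3: Δ = A_3−P = (5.0000, 1.0000) → ‖Δ‖ = √26.0000 = 5.0990

(6.4031, 5.0990, 5.0990)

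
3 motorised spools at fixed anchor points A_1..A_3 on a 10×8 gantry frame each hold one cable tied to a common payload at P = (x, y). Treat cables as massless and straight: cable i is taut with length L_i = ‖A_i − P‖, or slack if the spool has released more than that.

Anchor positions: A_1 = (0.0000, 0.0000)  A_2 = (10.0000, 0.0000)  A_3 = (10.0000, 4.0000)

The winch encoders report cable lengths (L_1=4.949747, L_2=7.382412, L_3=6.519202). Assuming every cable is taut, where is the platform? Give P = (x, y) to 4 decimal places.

(3.5000, 3.5000)

expand ‖A_i−P‖²=L_i² and subtract eq 1 (c_i ≔ ‖A_i‖²−L_i²)
c_1 = 0.0000+0.0000−24.5000 = -24.5000
eq1−eq2 → [-20.0000  0.0000]·P = -70.0000
eq1−eq3 → [-20.0000  -8.0000]·P = -98.0000
2×2 solve → P = (3.5000, 3.5000)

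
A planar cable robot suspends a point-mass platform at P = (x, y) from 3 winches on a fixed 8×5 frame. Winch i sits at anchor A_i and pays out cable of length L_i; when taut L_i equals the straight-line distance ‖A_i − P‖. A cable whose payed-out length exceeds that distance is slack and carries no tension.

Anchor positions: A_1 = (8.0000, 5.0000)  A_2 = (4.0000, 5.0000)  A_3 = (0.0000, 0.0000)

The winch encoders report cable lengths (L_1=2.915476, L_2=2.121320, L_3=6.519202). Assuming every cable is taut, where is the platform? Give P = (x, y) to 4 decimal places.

each cable: (A_i−P)·(A_i−P) = L_i²; let c_i = ‖A_i‖²−L_i²
c_1 = 64.0000+25.0000−8.5000 = 80.5000
row 1: 8.0000x + 0.0000y = 44.0000  (c_2=36.5000)
row 2: 16.0000x + 10.0000y = 123.0000  (c_3=-42.5000)
Cramer on rows 1–2 → x = 5.5000, y = 3.5000

(5.5000, 3.5000)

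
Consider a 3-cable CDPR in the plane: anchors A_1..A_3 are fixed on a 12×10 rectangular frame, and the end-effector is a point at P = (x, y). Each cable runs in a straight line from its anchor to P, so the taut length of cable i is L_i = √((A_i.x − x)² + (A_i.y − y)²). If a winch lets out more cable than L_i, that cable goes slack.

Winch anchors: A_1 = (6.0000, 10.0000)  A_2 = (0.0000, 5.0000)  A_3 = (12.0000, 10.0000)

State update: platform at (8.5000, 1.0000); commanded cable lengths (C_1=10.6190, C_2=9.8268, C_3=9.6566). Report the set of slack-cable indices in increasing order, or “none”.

cable 1: √((-2.5000)²+(9.0000)²)=9.3408, C_1=10.6190: slack
cable 2: √((-8.5000)²+(4.0000)²)=9.3941, C_2=9.8268: slack
cable 3: √((3.5000)²+(9.0000)²)=9.6566, C_3=9.6566: taut

1, 2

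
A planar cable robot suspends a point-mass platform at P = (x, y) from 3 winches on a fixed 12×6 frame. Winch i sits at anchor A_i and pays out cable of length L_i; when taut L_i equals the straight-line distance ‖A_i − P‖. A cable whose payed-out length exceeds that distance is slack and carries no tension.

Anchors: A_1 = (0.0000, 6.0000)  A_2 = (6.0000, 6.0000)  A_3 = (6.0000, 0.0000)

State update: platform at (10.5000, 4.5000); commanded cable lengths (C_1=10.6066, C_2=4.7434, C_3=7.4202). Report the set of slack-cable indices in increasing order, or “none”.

3

cable 1: L_1 = ‖A_1−P‖ = 10.6066;  C_1 = 10.6066 → taut
cable 2: L_2 = ‖A_2−P‖ = 4.7434;  C_2 = 4.7434 → taut
cable 3: L_3 = ‖A_3−P‖ = 6.3640;  C_3 = 7.4202 → slack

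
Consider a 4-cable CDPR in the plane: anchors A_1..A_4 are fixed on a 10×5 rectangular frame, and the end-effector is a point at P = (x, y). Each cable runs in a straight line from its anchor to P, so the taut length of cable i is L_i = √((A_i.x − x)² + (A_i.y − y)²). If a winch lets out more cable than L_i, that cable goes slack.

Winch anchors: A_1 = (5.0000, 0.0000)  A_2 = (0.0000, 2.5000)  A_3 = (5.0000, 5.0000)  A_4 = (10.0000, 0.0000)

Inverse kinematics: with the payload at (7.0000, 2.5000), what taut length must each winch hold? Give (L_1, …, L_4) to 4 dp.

L_1 = √((5.0000−7.0000)² + (0.0000−2.5000)²) = 3.2016
L_2 = √((0.0000−7.0000)² + (2.5000−2.5000)²) = 7.0000
L_3 = √((5.0000−7.0000)² + (5.0000−2.5000)²) = 3.2016
L_4 = √((10.0000−7.0000)² + (0.0000−2.5000)²) = 3.9051

(3.2016, 7.0000, 3.2016, 3.9051)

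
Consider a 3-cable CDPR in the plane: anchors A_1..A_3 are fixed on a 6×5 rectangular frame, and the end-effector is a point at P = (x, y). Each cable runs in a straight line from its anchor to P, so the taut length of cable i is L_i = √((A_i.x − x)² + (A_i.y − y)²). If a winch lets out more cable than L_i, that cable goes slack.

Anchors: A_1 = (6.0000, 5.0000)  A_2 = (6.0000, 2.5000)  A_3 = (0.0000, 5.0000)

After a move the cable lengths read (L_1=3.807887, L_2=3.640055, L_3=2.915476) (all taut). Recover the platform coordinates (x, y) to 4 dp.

expand ‖A_i−P‖²=L_i² and subtract eq 1 (k_i ≔ ‖A_i‖²−L_i²)
k_1 = 36.0000+25.0000−14.5000 = 46.5000
eq1−eq2 → [0.0000  5.0000]·P = 17.5000
eq1−eq3 → [12.0000  0.0000]·P = 30.0000
2×2 solve → P = (2.5000, 3.5000)

(2.5000, 3.5000)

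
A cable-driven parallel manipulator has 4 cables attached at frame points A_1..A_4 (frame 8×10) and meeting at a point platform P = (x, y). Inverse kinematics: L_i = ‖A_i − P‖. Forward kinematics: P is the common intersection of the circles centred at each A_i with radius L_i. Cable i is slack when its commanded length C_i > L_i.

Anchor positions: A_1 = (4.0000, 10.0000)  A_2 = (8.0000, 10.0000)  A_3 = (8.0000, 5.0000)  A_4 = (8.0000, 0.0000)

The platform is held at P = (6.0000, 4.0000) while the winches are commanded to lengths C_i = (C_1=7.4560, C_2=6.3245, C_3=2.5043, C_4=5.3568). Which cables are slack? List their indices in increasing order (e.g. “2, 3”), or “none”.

cable 1: √((-2.0000)²+(6.0000)²)=6.3246, C_1=7.4560: slack
cable 2: √((2.0000)²+(6.0000)²)=6.3246, C_2=6.3245: taut
cable 3: √((2.0000)²+(1.0000)²)=2.2361, C_3=2.5043: slack
cable 4: √((2.0000)²+(-4.0000)²)=4.4721, C_4=5.3568: slack

1, 3, 4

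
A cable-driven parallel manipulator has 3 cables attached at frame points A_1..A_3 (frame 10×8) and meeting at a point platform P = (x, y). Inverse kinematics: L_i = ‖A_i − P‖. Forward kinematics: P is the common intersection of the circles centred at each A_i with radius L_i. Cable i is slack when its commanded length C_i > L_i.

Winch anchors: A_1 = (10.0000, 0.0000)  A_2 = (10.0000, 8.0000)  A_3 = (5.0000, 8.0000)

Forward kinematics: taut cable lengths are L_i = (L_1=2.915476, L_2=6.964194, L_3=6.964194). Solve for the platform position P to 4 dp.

expand ‖A_i−P‖²=L_i² and subtract eq 1 (k_i ≔ ‖A_i‖²−L_i²)
k_1 = 100.0000+0.0000−8.5000 = 91.5000
eq1−eq2 → [0.0000  -16.0000]·P = -24.0000
eq1−eq3 → [10.0000  -16.0000]·P = 51.0000
2×2 solve → P = (7.5000, 1.5000)

(7.5000, 1.5000)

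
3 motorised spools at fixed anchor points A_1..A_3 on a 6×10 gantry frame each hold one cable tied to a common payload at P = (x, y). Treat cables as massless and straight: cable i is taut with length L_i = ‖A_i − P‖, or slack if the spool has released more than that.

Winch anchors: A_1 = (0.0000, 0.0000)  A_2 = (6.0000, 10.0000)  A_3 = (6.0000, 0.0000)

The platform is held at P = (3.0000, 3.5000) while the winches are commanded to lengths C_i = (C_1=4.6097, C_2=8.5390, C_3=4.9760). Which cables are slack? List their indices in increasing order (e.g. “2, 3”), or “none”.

2, 3

cable 1: L_1 = ‖A_1−P‖ = 4.6098;  C_1 = 4.6097 → taut
cable 2: L_2 = ‖A_2−P‖ = 7.1589;  C_2 = 8.5390 → slack
cable 3: L_3 = ‖A_3−P‖ = 4.6098;  C_3 = 4.9760 → slack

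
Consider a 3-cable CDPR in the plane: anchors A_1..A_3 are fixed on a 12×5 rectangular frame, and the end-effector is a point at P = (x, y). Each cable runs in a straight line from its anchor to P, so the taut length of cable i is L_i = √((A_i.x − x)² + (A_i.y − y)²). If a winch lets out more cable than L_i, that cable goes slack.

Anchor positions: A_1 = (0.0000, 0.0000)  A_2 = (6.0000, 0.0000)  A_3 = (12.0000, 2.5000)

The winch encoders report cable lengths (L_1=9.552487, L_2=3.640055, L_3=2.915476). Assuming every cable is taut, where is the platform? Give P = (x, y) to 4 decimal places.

expand ‖A_i−P‖²=L_i² and subtract eq 1 (k_i ≔ ‖A_i‖²−L_i²)
k_1 = 0.0000+0.0000−91.2500 = -91.2500
eq1−eq2 → [-12.0000  0.0000]·P = -114.0000
eq1−eq3 → [-24.0000  -5.0000]·P = -233.0000
2×2 solve → P = (9.5000, 1.0000)

(9.5000, 1.0000)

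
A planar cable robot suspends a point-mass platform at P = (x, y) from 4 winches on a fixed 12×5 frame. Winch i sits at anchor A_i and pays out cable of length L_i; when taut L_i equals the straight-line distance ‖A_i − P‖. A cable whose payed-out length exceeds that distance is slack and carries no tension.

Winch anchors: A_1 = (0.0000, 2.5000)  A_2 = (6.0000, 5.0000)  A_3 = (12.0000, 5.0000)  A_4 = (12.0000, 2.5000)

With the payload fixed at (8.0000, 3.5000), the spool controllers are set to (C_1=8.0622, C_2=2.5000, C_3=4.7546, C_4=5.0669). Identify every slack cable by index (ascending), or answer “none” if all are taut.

cable 1: L_1 = ‖A_1−P‖ = 8.0623;  C_1 = 8.0622 → taut
cable 2: L_2 = ‖A_2−P‖ = 2.5000;  C_2 = 2.5000 → taut
cable 3: L_3 = ‖A_3−P‖ = 4.2720;  C_3 = 4.7546 → slack
cable 4: L_4 = ‖A_4−P‖ = 4.1231;  C_4 = 5.0669 → slack

3, 4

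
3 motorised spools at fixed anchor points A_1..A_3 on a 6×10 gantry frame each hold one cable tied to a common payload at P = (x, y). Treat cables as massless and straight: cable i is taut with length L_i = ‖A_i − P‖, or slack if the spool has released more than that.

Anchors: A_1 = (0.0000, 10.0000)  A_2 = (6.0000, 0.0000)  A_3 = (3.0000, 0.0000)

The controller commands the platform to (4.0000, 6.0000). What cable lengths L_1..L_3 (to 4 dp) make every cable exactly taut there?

L_1 = √((0.0000−4.0000)² + (10.0000−6.0000)²) = 5.6569
L_2 = √((6.0000−4.0000)² + (0.0000−6.0000)²) = 6.3246
L_3 = √((3.0000−4.0000)² + (0.0000−6.0000)²) = 6.0828

(5.6569, 6.3246, 6.0828)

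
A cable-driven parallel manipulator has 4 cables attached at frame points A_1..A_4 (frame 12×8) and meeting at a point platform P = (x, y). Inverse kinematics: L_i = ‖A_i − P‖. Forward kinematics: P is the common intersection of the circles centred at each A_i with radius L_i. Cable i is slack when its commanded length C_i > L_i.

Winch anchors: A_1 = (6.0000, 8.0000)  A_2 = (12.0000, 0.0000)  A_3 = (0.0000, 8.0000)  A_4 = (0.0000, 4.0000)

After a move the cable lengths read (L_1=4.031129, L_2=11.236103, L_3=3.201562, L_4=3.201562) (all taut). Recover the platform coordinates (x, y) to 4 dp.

each cable: (A_i−P)·(A_i−P) = L_i²; let c_i = ‖A_i‖²−L_i²
c_1 = 36.0000+64.0000−16.2500 = 83.7500
row 1: -12.0000x + 16.0000y = 66.0000  (c_2=17.7500)
row 2: 12.0000x + 0.0000y = 30.0000  (c_3=53.7500)
row 3: 12.0000x + 8.0000y = 78.0000  (c_4=5.7500)
Cramer on rows 1–2 → x = 2.5000, y = 6.0000
check cable 4: ‖A_4−P‖² = 10.2500 ≈ L_4² = 10.2500 ✓

(2.5000, 6.0000)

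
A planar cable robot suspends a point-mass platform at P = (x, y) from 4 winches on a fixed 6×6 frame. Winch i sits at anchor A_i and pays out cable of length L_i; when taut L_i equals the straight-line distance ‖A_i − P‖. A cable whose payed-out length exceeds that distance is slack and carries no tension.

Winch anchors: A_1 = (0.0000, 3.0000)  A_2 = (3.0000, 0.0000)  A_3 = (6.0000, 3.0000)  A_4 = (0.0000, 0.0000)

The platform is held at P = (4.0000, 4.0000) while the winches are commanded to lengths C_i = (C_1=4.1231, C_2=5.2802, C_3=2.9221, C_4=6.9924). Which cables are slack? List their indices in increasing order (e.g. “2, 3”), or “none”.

i=1: geometric 4.1231 vs commanded 4.1231 ⇒ taut
i=2: geometric 4.1231 vs commanded 5.2802 ⇒ slack
i=3: geometric 2.2361 vs commanded 2.9221 ⇒ slack
i=4: geometric 5.6569 vs commanded 6.9924 ⇒ slack

2, 3, 4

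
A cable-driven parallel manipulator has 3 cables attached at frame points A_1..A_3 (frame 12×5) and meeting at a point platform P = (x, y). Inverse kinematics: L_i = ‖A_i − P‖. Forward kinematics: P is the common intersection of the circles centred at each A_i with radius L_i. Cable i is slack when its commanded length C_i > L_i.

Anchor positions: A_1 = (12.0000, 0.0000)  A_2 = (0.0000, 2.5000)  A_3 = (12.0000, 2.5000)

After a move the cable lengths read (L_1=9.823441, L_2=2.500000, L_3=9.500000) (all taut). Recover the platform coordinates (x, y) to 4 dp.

(2.5000, 2.5000)

expand ‖A_i−P‖²=L_i² and subtract eq 1 (c_i ≔ ‖A_i‖²−L_i²)
c_1 = 144.0000+0.0000−96.5000 = 47.5000
eq1−eq2 → [24.0000  -5.0000]·P = 47.5000
eq1−eq3 → [0.0000  -5.0000]·P = -12.5000
2×2 solve → P = (2.5000, 2.5000)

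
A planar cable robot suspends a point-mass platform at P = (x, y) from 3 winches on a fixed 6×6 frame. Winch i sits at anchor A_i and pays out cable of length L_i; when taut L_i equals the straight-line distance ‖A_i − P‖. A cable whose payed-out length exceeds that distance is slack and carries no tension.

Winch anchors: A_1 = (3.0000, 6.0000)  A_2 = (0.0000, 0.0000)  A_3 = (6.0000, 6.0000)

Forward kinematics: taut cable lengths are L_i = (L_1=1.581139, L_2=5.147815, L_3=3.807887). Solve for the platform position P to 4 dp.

(2.5000, 4.5000)

expand ‖A_i−P‖²=L_i² and subtract eq 1 (q_i ≔ ‖A_i‖²−L_i²)
q_1 = 9.0000+36.0000−2.5000 = 42.5000
eq1−eq2 → [6.0000  12.0000]·P = 69.0000
eq1−eq3 → [-6.0000  0.0000]·P = -15.0000
2×2 solve → P = (2.5000, 4.5000)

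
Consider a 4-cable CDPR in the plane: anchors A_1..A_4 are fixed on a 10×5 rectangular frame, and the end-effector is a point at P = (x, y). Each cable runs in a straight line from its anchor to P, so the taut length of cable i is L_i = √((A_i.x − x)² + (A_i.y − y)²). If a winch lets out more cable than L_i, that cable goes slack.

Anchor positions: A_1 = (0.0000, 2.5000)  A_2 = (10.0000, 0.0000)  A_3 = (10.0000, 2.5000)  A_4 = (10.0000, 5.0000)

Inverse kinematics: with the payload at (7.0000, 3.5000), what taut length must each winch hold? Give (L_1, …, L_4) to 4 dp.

(7.0711, 4.6098, 3.1623, 3.3541)

cable 1: Δx=-7.0000, Δy=-1.0000; L_1 = √(Δx²+Δy²) = 7.0711
cable 2: Δx=3.0000, Δy=-3.5000; L_2 = √(Δx²+Δy²) = 4.6098
cable 3: Δx=3.0000, Δy=-1.0000; L_3 = √(Δx²+Δy²) = 3.1623
cable 4: Δx=3.0000, Δy=1.5000; L_4 = √(Δx²+Δy²) = 3.3541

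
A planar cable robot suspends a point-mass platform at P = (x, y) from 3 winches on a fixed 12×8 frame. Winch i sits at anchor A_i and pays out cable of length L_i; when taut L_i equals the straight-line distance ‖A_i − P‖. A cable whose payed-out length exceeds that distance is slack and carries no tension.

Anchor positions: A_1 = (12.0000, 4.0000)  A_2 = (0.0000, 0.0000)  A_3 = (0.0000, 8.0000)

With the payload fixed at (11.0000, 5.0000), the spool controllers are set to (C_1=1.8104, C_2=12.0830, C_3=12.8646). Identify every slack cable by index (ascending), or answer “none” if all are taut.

i=1: geometric 1.4142 vs commanded 1.8104 ⇒ slack
i=2: geometric 12.0830 vs commanded 12.0830 ⇒ taut
i=3: geometric 11.4018 vs commanded 12.8646 ⇒ slack

1, 3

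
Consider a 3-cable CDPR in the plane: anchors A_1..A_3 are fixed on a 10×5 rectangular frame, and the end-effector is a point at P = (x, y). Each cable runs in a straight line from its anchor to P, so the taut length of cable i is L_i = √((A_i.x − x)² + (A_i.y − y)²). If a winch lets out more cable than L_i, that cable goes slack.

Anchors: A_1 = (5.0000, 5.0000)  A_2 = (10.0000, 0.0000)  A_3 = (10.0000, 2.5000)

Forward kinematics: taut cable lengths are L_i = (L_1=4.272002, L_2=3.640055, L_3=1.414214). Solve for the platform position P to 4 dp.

circle eqns → linear via eq_j − eq_1; set c_j = A_j·A_j − L_j²
c_1 = 25.0000+25.0000−18.2500 = 31.7500
-10.0000·x + 10.0000·y = c_1−c_2 = -55.0000
-10.0000·x + 5.0000·y = c_1−c_3 = -72.5000
solve first two rows → x=9.0000, y=3.5000

(9.0000, 3.5000)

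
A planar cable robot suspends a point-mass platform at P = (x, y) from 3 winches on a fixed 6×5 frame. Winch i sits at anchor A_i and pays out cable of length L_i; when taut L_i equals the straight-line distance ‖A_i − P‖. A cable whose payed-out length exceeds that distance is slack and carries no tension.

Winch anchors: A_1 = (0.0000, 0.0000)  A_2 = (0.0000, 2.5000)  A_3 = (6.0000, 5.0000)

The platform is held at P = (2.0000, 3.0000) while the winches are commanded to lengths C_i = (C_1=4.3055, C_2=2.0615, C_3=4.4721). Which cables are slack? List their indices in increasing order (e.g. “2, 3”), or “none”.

cable 1: √((-2.0000)²+(-3.0000)²)=3.6056, C_1=4.3055: slack
cable 2: √((-2.0000)²+(-0.5000)²)=2.0616, C_2=2.0615: taut
cable 3: √((4.0000)²+(2.0000)²)=4.4721, C_3=4.4721: taut

1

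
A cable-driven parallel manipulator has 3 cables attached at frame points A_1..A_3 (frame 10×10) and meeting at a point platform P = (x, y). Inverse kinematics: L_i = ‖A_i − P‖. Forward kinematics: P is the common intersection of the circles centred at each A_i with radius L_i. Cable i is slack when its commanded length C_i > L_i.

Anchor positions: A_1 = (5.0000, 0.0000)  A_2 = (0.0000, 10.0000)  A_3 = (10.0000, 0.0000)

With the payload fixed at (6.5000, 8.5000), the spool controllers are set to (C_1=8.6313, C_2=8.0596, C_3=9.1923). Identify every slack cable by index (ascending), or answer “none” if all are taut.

2

cable 1: L_1 = ‖A_1−P‖ = 8.6313;  C_1 = 8.6313 → taut
cable 2: L_2 = ‖A_2−P‖ = 6.6708;  C_2 = 8.0596 → slack
cable 3: L_3 = ‖A_3−P‖ = 9.1924;  C_3 = 9.1923 → taut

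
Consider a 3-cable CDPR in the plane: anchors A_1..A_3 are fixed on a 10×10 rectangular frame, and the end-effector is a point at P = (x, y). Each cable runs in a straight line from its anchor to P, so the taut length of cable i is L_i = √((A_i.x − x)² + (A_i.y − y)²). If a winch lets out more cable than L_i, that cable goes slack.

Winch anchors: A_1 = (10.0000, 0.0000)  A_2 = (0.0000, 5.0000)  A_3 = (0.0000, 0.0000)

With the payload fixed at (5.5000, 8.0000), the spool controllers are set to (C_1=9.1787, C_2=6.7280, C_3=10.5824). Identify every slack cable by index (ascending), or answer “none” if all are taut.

cable 1: √((4.5000)²+(-8.0000)²)=9.1788, C_1=9.1787: taut
cable 2: √((-5.5000)²+(-3.0000)²)=6.2650, C_2=6.7280: slack
cable 3: √((-5.5000)²+(-8.0000)²)=9.7082, C_3=10.5824: slack

2, 3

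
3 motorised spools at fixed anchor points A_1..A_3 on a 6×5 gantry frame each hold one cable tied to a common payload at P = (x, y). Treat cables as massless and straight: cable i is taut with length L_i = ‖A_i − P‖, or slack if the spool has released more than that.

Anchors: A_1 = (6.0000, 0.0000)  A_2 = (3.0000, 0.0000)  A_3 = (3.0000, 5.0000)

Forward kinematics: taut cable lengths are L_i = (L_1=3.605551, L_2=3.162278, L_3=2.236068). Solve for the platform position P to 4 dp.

circle eqns → linear via eq_j − eq_1; set q_j = A_j·A_j − L_j²
q_1 = 36.0000+0.0000−13.0000 = 23.0000
6.0000·x + 0.0000·y = q_1−q_2 = 24.0000
6.0000·x − 10.0000·y = q_1−q_3 = -6.0000
solve first two rows → x=4.0000, y=3.0000

(4.0000, 3.0000)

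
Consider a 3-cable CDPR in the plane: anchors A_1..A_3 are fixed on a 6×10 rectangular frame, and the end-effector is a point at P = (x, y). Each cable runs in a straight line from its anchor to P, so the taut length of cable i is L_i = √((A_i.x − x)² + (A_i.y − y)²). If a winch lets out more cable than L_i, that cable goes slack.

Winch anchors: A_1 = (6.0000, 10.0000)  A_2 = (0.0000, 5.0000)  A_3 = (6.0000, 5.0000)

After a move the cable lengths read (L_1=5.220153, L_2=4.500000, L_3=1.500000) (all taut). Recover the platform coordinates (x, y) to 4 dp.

(4.5000, 5.0000)

circle eqns → linear via eq_j − eq_1; set q_j = A_j·A_j − L_j²
q_1 = 36.0000+100.0000−27.2500 = 108.7500
12.0000·x + 10.0000·y = q_1−q_2 = 104.0000
0.0000·x + 10.0000·y = q_1−q_3 = 50.0000
solve first two rows → x=4.5000, y=5.0000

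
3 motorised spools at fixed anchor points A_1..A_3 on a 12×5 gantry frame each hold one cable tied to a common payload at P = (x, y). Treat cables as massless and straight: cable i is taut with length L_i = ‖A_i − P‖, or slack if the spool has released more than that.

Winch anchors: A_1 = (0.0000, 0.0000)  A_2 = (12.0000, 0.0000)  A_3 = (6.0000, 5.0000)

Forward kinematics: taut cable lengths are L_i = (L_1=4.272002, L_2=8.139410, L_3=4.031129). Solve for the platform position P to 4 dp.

each cable: (A_i−P)·(A_i−P) = L_i²; let q_i = ‖A_i‖²−L_i²
q_1 = 0.0000+0.0000−18.2500 = -18.2500
row 1: -24.0000x + 0.0000y = -96.0000  (q_2=77.7500)
row 2: -12.0000x − 10.0000y = -63.0000  (q_3=44.7500)
Cramer on rows 1–2 → x = 4.0000, y = 1.5000

(4.0000, 1.5000)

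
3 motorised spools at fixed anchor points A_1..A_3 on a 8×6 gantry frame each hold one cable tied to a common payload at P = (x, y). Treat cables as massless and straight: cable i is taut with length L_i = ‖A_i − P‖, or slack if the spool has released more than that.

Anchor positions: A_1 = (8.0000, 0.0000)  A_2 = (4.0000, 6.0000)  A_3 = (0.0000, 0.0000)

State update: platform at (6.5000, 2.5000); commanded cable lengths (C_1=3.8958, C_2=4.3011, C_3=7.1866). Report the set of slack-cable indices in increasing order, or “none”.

i=1: geometric 2.9155 vs commanded 3.8958 ⇒ slack
i=2: geometric 4.3012 vs commanded 4.3011 ⇒ taut
i=3: geometric 6.9642 vs commanded 7.1866 ⇒ slack

1, 3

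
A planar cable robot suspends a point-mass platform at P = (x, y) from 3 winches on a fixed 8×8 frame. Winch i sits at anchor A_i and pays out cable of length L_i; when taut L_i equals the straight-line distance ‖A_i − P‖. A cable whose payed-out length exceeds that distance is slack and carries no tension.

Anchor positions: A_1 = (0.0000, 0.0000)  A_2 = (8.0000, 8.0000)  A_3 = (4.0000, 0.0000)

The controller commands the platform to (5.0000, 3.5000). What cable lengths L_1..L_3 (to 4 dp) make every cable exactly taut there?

cable 1: Δx=-5.0000, Δy=-3.5000; L_1 = √(Δx²+Δy²) = 6.1033
cable 2: Δx=3.0000, Δy=4.5000; L_2 = √(Δx²+Δy²) = 5.4083
cable 3: Δx=-1.0000, Δy=-3.5000; L_3 = √(Δx²+Δy²) = 3.6401

(6.1033, 5.4083, 3.6401)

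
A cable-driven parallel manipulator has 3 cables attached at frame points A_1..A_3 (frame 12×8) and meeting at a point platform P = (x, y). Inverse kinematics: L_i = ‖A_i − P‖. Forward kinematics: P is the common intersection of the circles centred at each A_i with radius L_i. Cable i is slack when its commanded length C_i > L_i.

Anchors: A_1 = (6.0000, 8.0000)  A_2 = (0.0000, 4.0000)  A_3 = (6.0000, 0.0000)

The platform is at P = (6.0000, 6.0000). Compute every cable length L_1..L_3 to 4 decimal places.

(2.0000, 6.3246, 6.0000)

cable 1: Δx=0.0000, Δy=2.0000; L_1 = √(Δx²+Δy²) = 2.0000
cable 2: Δx=-6.0000, Δy=-2.0000; L_2 = √(Δx²+Δy²) = 6.3246
cable 3: Δx=0.0000, Δy=-6.0000; L_3 = √(Δx²+Δy²) = 6.0000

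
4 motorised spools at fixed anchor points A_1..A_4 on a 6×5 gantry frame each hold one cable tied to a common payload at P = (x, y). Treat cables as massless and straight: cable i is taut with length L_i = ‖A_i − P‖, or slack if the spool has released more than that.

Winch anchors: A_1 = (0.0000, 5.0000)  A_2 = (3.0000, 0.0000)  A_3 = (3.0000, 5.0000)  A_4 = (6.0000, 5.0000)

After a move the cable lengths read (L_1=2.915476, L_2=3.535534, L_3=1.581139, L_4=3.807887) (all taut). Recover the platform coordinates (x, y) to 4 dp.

each cable: (A_i−P)·(A_i−P) = L_i²; let c_i = ‖A_i‖²−L_i²
c_1 = 0.0000+25.0000−8.5000 = 16.5000
row 1: -6.0000x + 10.0000y = 20.0000  (c_2=-3.5000)
row 2: -6.0000x + 0.0000y = -15.0000  (c_3=31.5000)
row 3: -12.0000x + 0.0000y = -30.0000  (c_4=46.5000)
Cramer on rows 1–2 → x = 2.5000, y = 3.5000
check cable 4: ‖A_4−P‖² = 14.5000 ≈ L_4² = 14.5000 ✓

(2.5000, 3.5000)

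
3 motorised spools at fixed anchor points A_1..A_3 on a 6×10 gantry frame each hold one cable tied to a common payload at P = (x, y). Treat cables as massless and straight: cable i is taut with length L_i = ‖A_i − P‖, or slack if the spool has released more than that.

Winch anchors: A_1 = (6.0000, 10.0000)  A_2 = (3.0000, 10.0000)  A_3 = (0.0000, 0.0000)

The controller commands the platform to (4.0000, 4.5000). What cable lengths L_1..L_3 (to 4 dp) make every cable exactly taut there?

(5.8523, 5.5902, 6.0208)

L_1 = √((6.0000−4.0000)² + (10.0000−4.5000)²) = 5.8523
L_2 = √((3.0000−4.0000)² + (10.0000−4.5000)²) = 5.5902
L_3 = √((0.0000−4.0000)² + (0.0000−4.5000)²) = 6.0208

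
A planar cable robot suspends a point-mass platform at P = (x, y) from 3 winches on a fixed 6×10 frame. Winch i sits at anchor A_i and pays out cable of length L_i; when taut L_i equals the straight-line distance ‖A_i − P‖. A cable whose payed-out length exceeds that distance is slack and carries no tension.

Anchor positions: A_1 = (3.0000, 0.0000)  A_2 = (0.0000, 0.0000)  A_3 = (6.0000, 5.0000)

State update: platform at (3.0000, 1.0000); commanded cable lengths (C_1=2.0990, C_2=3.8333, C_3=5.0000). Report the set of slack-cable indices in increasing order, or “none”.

1, 2

cable 1: √((0.0000)²+(-1.0000)²)=1.0000, C_1=2.0990: slack
cable 2: √((-3.0000)²+(-1.0000)²)=3.1623, C_2=3.8333: slack
cable 3: √((3.0000)²+(4.0000)²)=5.0000, C_3=5.0000: taut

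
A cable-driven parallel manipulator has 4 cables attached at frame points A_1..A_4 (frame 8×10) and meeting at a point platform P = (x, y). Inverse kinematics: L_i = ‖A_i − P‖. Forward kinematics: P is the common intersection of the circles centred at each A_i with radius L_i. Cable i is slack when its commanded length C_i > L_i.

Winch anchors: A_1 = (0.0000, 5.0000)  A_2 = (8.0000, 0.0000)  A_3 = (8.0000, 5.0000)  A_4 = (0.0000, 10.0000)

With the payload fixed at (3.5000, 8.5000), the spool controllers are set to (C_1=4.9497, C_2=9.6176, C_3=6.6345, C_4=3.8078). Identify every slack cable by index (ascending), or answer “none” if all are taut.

3

cable 1: √((-3.5000)²+(-3.5000)²)=4.9497, C_1=4.9497: taut
cable 2: √((4.5000)²+(-8.5000)²)=9.6177, C_2=9.6176: taut
cable 3: √((4.5000)²+(-3.5000)²)=5.7009, C_3=6.6345: slack
cable 4: √((-3.5000)²+(1.5000)²)=3.8079, C_4=3.8078: taut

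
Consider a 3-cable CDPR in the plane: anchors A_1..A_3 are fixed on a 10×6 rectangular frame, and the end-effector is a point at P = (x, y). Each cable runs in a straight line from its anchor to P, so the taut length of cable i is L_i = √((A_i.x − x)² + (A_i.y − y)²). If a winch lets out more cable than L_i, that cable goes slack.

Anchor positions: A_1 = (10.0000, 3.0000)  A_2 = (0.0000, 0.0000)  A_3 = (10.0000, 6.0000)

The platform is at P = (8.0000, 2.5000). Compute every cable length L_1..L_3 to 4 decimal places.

L_1: Δ = A_1−P = (2.0000, 0.5000) → ‖Δ‖ = √4.2500 = 2.0616
L_2: Δ = A_2−P = (-8.0000, -2.5000) → ‖Δ‖ = √70.2500 = 8.3815
L_3: Δ = A_3−P = (2.0000, 3.5000) → ‖Δ‖ = √16.2500 = 4.0311

(2.0616, 8.3815, 4.0311)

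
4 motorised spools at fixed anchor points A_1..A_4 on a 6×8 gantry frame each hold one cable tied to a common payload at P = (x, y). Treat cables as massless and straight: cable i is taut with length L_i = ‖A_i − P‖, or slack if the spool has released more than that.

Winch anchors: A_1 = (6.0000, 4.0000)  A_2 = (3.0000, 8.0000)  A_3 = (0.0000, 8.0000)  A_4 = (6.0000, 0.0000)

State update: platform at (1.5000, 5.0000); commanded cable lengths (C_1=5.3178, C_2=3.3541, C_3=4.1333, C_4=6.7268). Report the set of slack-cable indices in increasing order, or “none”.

1, 3

i=1: geometric 4.6098 vs commanded 5.3178 ⇒ slack
i=2: geometric 3.3541 vs commanded 3.3541 ⇒ taut
i=3: geometric 3.3541 vs commanded 4.1333 ⇒ slack
i=4: geometric 6.7268 vs commanded 6.7268 ⇒ taut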